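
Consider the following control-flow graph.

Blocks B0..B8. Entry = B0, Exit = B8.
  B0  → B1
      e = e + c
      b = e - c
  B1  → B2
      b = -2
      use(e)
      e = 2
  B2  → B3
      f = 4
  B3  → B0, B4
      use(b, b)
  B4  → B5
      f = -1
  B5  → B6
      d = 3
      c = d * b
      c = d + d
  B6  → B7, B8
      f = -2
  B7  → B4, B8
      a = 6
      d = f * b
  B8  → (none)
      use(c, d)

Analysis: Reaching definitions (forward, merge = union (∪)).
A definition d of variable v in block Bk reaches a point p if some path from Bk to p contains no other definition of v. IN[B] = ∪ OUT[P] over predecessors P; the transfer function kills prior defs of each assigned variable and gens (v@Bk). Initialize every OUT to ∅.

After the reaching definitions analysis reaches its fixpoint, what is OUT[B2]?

Answer: {b@B1, e@B1, f@B2}

Derivation:
Converged values:
  B0: | IN={b@B1, e@B1, f@B2} | OUT={b@B0, e@B0, f@B2}
  B1: | IN={b@B0, e@B0, f@B2} | OUT={b@B1, e@B1, f@B2}
  B2: | IN={b@B1, e@B1, f@B2} | OUT={b@B1, e@B1, f@B2}
  B3: | IN={b@B1, e@B1, f@B2} | OUT={b@B1, e@B1, f@B2}
  B4: | IN={a@B7, b@B1, c@B5, d@B7, e@B1, f@B2, f@B6} | OUT={a@B7, b@B1, c@B5, d@B7, e@B1, f@B4}
  B5: | IN={a@B7, b@B1, c@B5, d@B7, e@B1, f@B4} | OUT={a@B7, b@B1, c@B5, d@B5, e@B1, f@B4}
  B6: | IN={a@B7, b@B1, c@B5, d@B5, e@B1, f@B4} | OUT={a@B7, b@B1, c@B5, d@B5, e@B1, f@B6}
  B7: | IN={a@B7, b@B1, c@B5, d@B5, e@B1, f@B6} | OUT={a@B7, b@B1, c@B5, d@B7, e@B1, f@B6}
  B8: | IN={a@B7, b@B1, c@B5, d@B5, d@B7, e@B1, f@B6} | OUT={a@B7, b@B1, c@B5, d@B5, d@B7, e@B1, f@B6}

Merge at B2: IN[B2] = OUT[B1] = {b@B1, e@B1, f@B2}
Applying B2's transfer function to that IN value gives OUT[B2] (row B2 above).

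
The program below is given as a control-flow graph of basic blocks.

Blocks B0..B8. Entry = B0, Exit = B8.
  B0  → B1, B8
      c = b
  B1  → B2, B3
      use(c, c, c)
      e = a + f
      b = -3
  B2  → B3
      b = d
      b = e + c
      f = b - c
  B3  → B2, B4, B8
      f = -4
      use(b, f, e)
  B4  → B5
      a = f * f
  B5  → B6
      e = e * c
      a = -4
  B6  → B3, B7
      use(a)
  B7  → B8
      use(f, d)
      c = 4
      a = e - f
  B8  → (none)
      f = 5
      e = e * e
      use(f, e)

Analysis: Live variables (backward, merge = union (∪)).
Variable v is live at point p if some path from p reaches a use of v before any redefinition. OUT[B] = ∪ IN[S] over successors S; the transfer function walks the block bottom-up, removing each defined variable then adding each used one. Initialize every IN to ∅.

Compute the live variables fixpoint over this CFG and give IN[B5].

Answer: {b, c, d, e, f}

Trace:
Fixpoint table:
  B0:  IN={a, b, d, e, f}  OUT={a, c, d, e, f}
  B1:  IN={a, c, d, f}  OUT={b, c, d, e}
  B2:  IN={c, d, e}  OUT={b, c, d, e}
  B3:  IN={b, c, d, e}  OUT={b, c, d, e, f}
  B4:  IN={b, c, d, e, f}  OUT={b, c, d, e, f}
  B5:  IN={b, c, d, e, f}  OUT={a, b, c, d, e, f}
  B6:  IN={a, b, c, d, e, f}  OUT={b, c, d, e, f}
  B7:  IN={d, e, f}  OUT={e}
  B8:  IN={e}  OUT={}

Merge at B5: OUT[B5] = IN[B6] = {a, b, c, d, e, f}
Applying B5's transfer function to that OUT value gives IN[B5] (row B5 above).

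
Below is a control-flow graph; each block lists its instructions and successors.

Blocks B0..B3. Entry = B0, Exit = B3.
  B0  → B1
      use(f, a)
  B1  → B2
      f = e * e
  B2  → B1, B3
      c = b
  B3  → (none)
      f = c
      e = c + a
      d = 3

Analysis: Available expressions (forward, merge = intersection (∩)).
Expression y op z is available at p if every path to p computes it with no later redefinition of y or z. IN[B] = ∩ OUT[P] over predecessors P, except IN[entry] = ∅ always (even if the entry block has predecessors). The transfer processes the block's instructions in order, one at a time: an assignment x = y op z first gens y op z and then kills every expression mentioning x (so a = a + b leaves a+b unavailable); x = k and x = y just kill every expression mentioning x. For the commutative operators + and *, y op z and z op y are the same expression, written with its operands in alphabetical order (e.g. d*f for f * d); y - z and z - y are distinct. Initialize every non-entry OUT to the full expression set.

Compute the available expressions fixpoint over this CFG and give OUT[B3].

Converged values:
  B0:  IN={}  OUT={}
  B1:  IN={}  OUT={e*e}
  B2:  IN={e*e}  OUT={e*e}
  B3:  IN={e*e}  OUT={a+c}

Merge at B3: IN[B3] = OUT[B2] = {e*e}
Applying B3's transfer function to that IN value gives OUT[B3] (row B3 above).

Answer: {a+c}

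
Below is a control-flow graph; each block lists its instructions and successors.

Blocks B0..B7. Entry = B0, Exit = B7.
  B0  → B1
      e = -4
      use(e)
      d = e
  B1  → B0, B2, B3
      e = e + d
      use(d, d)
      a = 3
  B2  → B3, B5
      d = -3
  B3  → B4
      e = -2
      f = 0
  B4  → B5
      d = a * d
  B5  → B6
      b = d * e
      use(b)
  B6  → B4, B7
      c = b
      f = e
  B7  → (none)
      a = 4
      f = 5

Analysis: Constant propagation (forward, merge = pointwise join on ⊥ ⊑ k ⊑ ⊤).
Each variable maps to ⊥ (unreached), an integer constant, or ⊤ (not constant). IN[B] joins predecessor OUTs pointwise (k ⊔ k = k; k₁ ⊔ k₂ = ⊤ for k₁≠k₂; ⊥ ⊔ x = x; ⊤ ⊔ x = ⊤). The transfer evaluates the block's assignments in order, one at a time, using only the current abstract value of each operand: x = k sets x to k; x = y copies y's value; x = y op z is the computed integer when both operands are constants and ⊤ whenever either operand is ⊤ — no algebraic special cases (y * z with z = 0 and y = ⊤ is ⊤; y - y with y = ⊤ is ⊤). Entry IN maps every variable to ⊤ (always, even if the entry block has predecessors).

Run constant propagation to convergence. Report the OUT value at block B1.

Answer: {a: 3, b: ⊤, c: ⊤, d: -4, e: -8, f: ⊤}

Working:
Per-block solution:
  B0:   IN=(all ⊤)   OUT={d:-4, e:-4; rest ⊤}
  B1:   IN={d:-4, e:-4; rest ⊤}   OUT={a:3, d:-4, e:-8; rest ⊤}
  B2:   IN={a:3, d:-4, e:-8; rest ⊤}   OUT={a:3, d:-3, e:-8; rest ⊤}
  B3:   IN={a:3, e:-8; rest ⊤}   OUT={a:3, e:-2, f:0; rest ⊤}
  B4:   IN={a:3; rest ⊤}   OUT={a:3; rest ⊤}
  B5:   IN={a:3; rest ⊤}   OUT={a:3; rest ⊤}
  B6:   IN={a:3; rest ⊤}   OUT={a:3; rest ⊤}
  B7:   IN={a:3; rest ⊤}   OUT={a:4, f:5; rest ⊤}

Merge at B1: IN[B1] = OUT[B0] = {a: ⊤, b: ⊤, c: ⊤, d: -4, e: -4, f: ⊤}
Applying B1's transfer function to that IN value gives OUT[B1] (row B1 above).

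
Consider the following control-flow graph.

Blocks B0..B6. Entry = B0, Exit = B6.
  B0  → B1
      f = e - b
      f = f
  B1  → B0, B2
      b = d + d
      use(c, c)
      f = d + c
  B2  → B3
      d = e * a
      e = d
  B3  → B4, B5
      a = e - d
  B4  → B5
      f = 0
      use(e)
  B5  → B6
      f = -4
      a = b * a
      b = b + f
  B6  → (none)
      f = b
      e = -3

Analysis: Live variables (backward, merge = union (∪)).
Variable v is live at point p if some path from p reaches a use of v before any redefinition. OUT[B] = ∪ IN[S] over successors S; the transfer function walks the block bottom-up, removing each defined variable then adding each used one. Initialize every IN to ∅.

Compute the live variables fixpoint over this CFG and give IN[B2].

Answer: {a, b, e}

Derivation:
Fixpoint table:
  B0:  IN={a, b, c, d, e}  OUT={a, c, d, e}
  B1:  IN={a, c, d, e}  OUT={a, b, c, d, e}
  B2:  IN={a, b, e}  OUT={b, d, e}
  B3:  IN={b, d, e}  OUT={a, b, e}
  B4:  IN={a, b, e}  OUT={a, b}
  B5:  IN={a, b}  OUT={b}
  B6:  IN={b}  OUT={}

Merge at B2: OUT[B2] = IN[B3] = {b, d, e}
Applying B2's transfer function to that OUT value gives IN[B2] (row B2 above).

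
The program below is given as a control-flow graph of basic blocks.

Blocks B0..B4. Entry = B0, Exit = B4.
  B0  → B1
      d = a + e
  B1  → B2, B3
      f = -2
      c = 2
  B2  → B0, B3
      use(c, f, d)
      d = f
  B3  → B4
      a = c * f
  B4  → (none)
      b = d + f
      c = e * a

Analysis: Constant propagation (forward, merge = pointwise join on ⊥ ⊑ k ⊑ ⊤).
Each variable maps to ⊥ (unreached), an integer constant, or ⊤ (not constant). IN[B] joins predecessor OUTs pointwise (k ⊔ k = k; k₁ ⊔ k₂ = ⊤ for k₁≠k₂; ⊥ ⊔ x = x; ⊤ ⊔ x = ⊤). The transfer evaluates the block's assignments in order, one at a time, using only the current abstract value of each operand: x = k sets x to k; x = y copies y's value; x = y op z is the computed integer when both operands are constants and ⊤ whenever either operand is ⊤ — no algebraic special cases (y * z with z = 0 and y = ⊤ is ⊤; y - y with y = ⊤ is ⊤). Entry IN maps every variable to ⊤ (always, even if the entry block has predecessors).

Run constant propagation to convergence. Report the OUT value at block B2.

Answer: {a: ⊤, b: ⊤, c: 2, d: -2, e: ⊤, f: -2}

Working:
Fixpoint table:
  B0:  IN=(all ⊤)  OUT=(all ⊤)
  B1:  IN=(all ⊤)  OUT={c:2, f:-2; rest ⊤}
  B2:  IN={c:2, f:-2; rest ⊤}  OUT={c:2, d:-2, f:-2; rest ⊤}
  B3:  IN={c:2, f:-2; rest ⊤}  OUT={a:-4, c:2, f:-2; rest ⊤}
  B4:  IN={a:-4, c:2, f:-2; rest ⊤}  OUT={a:-4, f:-2; rest ⊤}

Merge at B2: IN[B2] = OUT[B1] = {a: ⊤, b: ⊤, c: 2, d: ⊤, e: ⊤, f: -2}
Applying B2's transfer function to that IN value gives OUT[B2] (row B2 above).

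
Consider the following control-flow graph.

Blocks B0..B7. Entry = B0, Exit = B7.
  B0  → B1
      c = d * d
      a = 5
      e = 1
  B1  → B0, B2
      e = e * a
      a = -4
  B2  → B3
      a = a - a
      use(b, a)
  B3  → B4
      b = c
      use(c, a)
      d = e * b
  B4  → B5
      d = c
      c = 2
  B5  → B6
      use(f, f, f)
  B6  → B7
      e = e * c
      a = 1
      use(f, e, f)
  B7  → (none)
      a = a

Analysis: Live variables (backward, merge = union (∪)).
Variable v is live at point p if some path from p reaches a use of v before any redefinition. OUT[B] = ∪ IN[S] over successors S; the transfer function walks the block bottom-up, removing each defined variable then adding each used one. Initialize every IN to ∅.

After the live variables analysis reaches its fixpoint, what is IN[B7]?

Fixpoint table:
  B0: | IN={b, d, f} | OUT={a, b, c, d, e, f}
  B1: | IN={a, b, c, d, e, f} | OUT={a, b, c, d, e, f}
  B2: | IN={a, b, c, e, f} | OUT={a, c, e, f}
  B3: | IN={a, c, e, f} | OUT={c, e, f}
  B4: | IN={c, e, f} | OUT={c, e, f}
  B5: | IN={c, e, f} | OUT={c, e, f}
  B6: | IN={c, e, f} | OUT={a}
  B7: | IN={a} | OUT={}

B7 is the boundary node: OUT[B7] = {}
Applying B7's transfer function to that OUT value gives IN[B7] (row B7 above).

Answer: {a}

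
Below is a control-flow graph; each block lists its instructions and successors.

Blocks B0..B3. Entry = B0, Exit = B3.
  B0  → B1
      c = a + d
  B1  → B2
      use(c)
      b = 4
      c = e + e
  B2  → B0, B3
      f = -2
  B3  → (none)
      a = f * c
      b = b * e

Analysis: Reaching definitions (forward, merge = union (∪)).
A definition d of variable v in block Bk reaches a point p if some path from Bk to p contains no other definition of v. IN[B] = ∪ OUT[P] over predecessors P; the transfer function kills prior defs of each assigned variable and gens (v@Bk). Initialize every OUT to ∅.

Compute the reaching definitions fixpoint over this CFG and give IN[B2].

Answer: {b@B1, c@B1, f@B2}

Working:
Per-block solution:
  B0: | IN={b@B1, c@B1, f@B2} | OUT={b@B1, c@B0, f@B2}
  B1: | IN={b@B1, c@B0, f@B2} | OUT={b@B1, c@B1, f@B2}
  B2: | IN={b@B1, c@B1, f@B2} | OUT={b@B1, c@B1, f@B2}
  B3: | IN={b@B1, c@B1, f@B2} | OUT={a@B3, b@B3, c@B1, f@B2}

Merge at B2: IN[B2] = OUT[B1] = {b@B1, c@B1, f@B2}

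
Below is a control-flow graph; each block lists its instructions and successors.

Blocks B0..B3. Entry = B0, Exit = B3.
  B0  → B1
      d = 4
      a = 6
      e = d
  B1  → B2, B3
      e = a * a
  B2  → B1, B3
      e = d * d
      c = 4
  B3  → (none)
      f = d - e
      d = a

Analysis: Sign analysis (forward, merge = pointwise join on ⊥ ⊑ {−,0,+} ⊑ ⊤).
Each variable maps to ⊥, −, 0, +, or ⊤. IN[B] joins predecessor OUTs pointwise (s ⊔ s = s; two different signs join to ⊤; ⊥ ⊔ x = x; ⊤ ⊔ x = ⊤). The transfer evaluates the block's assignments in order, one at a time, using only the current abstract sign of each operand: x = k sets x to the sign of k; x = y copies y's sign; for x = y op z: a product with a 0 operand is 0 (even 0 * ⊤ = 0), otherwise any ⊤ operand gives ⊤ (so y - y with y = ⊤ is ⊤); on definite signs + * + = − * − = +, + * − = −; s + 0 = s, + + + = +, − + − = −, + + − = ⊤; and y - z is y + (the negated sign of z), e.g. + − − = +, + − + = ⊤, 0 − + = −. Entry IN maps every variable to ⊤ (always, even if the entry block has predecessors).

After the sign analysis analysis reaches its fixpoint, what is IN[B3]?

Fixpoint table:
  B0:   IN=(all ⊤)   OUT={a:+, d:+, e:+; rest ⊤}
  B1:   IN={a:+, d:+, e:+; rest ⊤}   OUT={a:+, d:+, e:+; rest ⊤}
  B2:   IN={a:+, d:+, e:+; rest ⊤}   OUT={a:+, c:+, d:+, e:+; rest ⊤}
  B3:   IN={a:+, d:+, e:+; rest ⊤}   OUT={a:+, d:+, e:+; rest ⊤}

Merge at B3: IN[B3] = OUT[B1] ⊔ OUT[B2] = {a: +, b: ⊤, c: ⊤, d: +, e: +, f: ⊤}

Answer: {a: +, b: ⊤, c: ⊤, d: +, e: +, f: ⊤}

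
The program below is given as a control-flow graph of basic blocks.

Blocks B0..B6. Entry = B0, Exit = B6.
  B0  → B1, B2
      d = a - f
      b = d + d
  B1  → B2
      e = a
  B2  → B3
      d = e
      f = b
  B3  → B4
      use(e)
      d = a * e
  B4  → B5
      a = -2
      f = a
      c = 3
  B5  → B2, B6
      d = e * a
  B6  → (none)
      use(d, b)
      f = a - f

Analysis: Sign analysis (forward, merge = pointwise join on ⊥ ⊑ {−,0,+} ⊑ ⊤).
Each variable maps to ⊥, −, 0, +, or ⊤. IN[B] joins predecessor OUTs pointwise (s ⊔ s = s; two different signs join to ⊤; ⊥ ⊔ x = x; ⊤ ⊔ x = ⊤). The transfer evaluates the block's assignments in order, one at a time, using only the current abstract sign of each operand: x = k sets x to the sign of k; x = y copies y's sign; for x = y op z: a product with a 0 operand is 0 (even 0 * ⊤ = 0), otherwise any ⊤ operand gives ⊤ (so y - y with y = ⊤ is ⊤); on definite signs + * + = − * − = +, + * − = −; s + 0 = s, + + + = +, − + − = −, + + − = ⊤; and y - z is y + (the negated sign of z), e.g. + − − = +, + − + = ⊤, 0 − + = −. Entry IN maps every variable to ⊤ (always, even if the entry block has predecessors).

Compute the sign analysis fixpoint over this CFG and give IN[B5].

Answer: {a: -, b: ⊤, c: +, d: ⊤, e: ⊤, f: -}

Trace:
Per-block solution:
  B0:  IN=(all ⊤)  OUT=(all ⊤)
  B1:  IN=(all ⊤)  OUT=(all ⊤)
  B2:  IN=(all ⊤)  OUT=(all ⊤)
  B3:  IN=(all ⊤)  OUT=(all ⊤)
  B4:  IN=(all ⊤)  OUT={a:-, c:+, f:-; rest ⊤}
  B5:  IN={a:-, c:+, f:-; rest ⊤}  OUT={a:-, c:+, f:-; rest ⊤}
  B6:  IN={a:-, c:+, f:-; rest ⊤}  OUT={a:-, c:+; rest ⊤}

Merge at B5: IN[B5] = OUT[B4] = {a: -, b: ⊤, c: +, d: ⊤, e: ⊤, f: -}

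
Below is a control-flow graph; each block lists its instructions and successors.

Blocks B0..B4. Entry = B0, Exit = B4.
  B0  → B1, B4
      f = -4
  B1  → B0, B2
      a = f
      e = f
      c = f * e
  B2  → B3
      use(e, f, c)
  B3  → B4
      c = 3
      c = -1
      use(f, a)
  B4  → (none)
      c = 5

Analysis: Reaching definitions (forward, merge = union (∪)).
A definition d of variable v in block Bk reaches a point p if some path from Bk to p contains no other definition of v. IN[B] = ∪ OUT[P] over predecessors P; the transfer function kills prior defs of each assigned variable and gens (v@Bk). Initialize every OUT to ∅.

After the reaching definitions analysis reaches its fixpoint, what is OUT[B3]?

Answer: {a@B1, c@B3, e@B1, f@B0}

Working:
Per-block solution:
  B0:  IN={a@B1, c@B1, e@B1, f@B0}  OUT={a@B1, c@B1, e@B1, f@B0}
  B1:  IN={a@B1, c@B1, e@B1, f@B0}  OUT={a@B1, c@B1, e@B1, f@B0}
  B2:  IN={a@B1, c@B1, e@B1, f@B0}  OUT={a@B1, c@B1, e@B1, f@B0}
  B3:  IN={a@B1, c@B1, e@B1, f@B0}  OUT={a@B1, c@B3, e@B1, f@B0}
  B4:  IN={a@B1, c@B1, c@B3, e@B1, f@B0}  OUT={a@B1, c@B4, e@B1, f@B0}

Merge at B3: IN[B3] = OUT[B2] = {a@B1, c@B1, e@B1, f@B0}
Applying B3's transfer function to that IN value gives OUT[B3] (row B3 above).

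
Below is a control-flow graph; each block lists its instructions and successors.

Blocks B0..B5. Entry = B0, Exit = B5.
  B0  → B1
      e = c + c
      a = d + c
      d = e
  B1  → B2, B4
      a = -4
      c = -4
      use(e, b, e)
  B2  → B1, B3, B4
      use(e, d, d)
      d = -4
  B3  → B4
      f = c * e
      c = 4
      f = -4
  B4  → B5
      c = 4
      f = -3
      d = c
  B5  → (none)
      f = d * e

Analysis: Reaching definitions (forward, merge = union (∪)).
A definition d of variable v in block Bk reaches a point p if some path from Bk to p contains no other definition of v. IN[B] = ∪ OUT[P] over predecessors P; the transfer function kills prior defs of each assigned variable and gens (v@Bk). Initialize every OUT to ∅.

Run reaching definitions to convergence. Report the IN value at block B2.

Answer: {a@B1, c@B1, d@B0, d@B2, e@B0}

Working:
Per-block solution:
  B0:  IN={}  OUT={a@B0, d@B0, e@B0}
  B1:  IN={a@B0, a@B1, c@B1, d@B0, d@B2, e@B0}  OUT={a@B1, c@B1, d@B0, d@B2, e@B0}
  B2:  IN={a@B1, c@B1, d@B0, d@B2, e@B0}  OUT={a@B1, c@B1, d@B2, e@B0}
  B3:  IN={a@B1, c@B1, d@B2, e@B0}  OUT={a@B1, c@B3, d@B2, e@B0, f@B3}
  B4:  IN={a@B1, c@B1, c@B3, d@B0, d@B2, e@B0, f@B3}  OUT={a@B1, c@B4, d@B4, e@B0, f@B4}
  B5:  IN={a@B1, c@B4, d@B4, e@B0, f@B4}  OUT={a@B1, c@B4, d@B4, e@B0, f@B5}

Merge at B2: IN[B2] = OUT[B1] = {a@B1, c@B1, d@B0, d@B2, e@B0}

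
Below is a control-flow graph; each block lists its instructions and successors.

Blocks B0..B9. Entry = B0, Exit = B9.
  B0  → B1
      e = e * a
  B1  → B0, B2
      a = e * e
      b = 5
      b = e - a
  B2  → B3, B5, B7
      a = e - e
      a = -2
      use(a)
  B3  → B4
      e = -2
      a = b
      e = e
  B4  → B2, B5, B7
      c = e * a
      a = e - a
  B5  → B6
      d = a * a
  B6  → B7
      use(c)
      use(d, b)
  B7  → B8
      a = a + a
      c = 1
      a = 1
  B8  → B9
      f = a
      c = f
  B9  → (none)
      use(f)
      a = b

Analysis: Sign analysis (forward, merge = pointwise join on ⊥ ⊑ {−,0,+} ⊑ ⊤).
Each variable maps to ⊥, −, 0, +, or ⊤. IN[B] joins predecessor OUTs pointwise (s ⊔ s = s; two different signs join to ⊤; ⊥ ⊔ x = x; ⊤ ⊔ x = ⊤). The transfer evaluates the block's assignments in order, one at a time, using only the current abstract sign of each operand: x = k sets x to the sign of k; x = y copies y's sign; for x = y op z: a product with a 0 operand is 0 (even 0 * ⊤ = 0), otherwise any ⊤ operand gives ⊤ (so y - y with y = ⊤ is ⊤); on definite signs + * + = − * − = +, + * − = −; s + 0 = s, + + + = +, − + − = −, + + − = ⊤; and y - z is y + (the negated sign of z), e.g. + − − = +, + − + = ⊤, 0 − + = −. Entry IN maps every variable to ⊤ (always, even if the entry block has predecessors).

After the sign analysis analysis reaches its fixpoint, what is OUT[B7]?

Converged values:
  B0:  IN=(all ⊤)  OUT=(all ⊤)
  B1:  IN=(all ⊤)  OUT=(all ⊤)
  B2:  IN=(all ⊤)  OUT={a:-; rest ⊤}
  B3:  IN={a:-; rest ⊤}  OUT={e:-; rest ⊤}
  B4:  IN={e:-; rest ⊤}  OUT={e:-; rest ⊤}
  B5:  IN=(all ⊤)  OUT=(all ⊤)
  B6:  IN=(all ⊤)  OUT=(all ⊤)
  B7:  IN=(all ⊤)  OUT={a:+, c:+; rest ⊤}
  B8:  IN={a:+, c:+; rest ⊤}  OUT={a:+, c:+, f:+; rest ⊤}
  B9:  IN={a:+, c:+, f:+; rest ⊤}  OUT={c:+, f:+; rest ⊤}

Merge at B7: IN[B7] = OUT[B2] ⊔ OUT[B4] ⊔ OUT[B6] = {a: ⊤, b: ⊤, c: ⊤, d: ⊤, e: ⊤, f: ⊤}
Applying B7's transfer function to that IN value gives OUT[B7] (row B7 above).

Answer: {a: +, b: ⊤, c: +, d: ⊤, e: ⊤, f: ⊤}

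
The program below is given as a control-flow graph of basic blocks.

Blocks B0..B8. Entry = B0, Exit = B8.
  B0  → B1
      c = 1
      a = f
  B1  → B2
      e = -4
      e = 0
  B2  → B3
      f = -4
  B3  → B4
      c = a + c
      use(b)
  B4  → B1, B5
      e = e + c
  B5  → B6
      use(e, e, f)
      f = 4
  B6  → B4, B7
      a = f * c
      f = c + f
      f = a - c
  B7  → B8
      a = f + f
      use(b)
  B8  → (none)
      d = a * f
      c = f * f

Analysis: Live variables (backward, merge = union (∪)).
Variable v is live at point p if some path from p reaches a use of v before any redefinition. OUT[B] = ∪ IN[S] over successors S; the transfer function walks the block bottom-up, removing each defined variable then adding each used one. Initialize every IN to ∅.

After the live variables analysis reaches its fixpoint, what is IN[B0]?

Answer: {b, f}

Working:
Per-block solution:
  B0:   IN={b, f}   OUT={a, b, c}
  B1:   IN={a, b, c}   OUT={a, b, c, e}
  B2:   IN={a, b, c, e}   OUT={a, b, c, e, f}
  B3:   IN={a, b, c, e, f}   OUT={a, b, c, e, f}
  B4:   IN={a, b, c, e, f}   OUT={a, b, c, e, f}
  B5:   IN={b, c, e, f}   OUT={b, c, e, f}
  B6:   IN={b, c, e, f}   OUT={a, b, c, e, f}
  B7:   IN={b, f}   OUT={a, f}
  B8:   IN={a, f}   OUT={}

Merge at B0: OUT[B0] = IN[B1] = {a, b, c}
Applying B0's transfer function to that OUT value gives IN[B0] (row B0 above).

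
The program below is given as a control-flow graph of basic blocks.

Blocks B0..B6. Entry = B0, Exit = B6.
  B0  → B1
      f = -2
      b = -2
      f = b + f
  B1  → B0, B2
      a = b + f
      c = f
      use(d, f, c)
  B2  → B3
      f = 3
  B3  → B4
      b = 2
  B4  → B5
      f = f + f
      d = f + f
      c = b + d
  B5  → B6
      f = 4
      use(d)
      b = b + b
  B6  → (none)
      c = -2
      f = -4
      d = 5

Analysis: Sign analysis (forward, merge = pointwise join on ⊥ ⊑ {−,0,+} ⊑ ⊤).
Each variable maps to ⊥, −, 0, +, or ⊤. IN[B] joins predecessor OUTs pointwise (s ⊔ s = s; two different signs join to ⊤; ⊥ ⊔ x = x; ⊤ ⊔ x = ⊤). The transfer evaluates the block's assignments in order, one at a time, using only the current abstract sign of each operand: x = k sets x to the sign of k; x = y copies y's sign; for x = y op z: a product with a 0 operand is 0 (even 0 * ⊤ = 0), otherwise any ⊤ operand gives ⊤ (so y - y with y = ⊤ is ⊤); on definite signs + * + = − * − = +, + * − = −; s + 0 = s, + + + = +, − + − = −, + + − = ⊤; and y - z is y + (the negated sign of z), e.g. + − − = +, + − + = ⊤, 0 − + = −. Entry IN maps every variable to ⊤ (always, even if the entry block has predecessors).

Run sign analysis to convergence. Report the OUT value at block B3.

Answer: {a: -, b: +, c: -, d: ⊤, e: ⊤, f: +}

Derivation:
Converged values:
  B0:   IN=(all ⊤)   OUT={b:-, f:-; rest ⊤}
  B1:   IN={b:-, f:-; rest ⊤}   OUT={a:-, b:-, c:-, f:-; rest ⊤}
  B2:   IN={a:-, b:-, c:-, f:-; rest ⊤}   OUT={a:-, b:-, c:-, f:+; rest ⊤}
  B3:   IN={a:-, b:-, c:-, f:+; rest ⊤}   OUT={a:-, b:+, c:-, f:+; rest ⊤}
  B4:   IN={a:-, b:+, c:-, f:+; rest ⊤}   OUT={a:-, b:+, c:+, d:+, f:+; rest ⊤}
  B5:   IN={a:-, b:+, c:+, d:+, f:+; rest ⊤}   OUT={a:-, b:+, c:+, d:+, f:+; rest ⊤}
  B6:   IN={a:-, b:+, c:+, d:+, f:+; rest ⊤}   OUT={a:-, b:+, c:-, d:+, f:-; rest ⊤}

Merge at B3: IN[B3] = OUT[B2] = {a: -, b: -, c: -, d: ⊤, e: ⊤, f: +}
Applying B3's transfer function to that IN value gives OUT[B3] (row B3 above).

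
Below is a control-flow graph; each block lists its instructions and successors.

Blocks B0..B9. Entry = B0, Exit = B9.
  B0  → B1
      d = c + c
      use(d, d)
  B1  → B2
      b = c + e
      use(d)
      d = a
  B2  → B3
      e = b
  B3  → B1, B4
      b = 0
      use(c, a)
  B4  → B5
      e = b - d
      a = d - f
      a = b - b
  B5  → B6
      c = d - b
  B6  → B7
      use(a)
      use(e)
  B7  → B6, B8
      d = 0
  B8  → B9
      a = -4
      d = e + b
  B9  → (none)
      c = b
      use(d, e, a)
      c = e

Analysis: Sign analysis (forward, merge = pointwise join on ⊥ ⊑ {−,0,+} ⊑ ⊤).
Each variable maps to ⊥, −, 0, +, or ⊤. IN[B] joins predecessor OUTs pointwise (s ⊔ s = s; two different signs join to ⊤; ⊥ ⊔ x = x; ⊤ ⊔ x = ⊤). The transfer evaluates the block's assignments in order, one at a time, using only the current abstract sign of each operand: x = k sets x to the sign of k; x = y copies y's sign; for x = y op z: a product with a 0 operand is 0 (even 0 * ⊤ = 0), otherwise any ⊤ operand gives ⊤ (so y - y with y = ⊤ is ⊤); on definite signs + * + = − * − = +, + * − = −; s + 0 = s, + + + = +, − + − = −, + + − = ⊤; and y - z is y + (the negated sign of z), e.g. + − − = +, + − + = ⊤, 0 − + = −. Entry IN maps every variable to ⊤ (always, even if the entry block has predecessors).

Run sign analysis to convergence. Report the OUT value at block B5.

Answer: {a: 0, b: 0, c: ⊤, d: ⊤, e: ⊤, f: ⊤}

Trace:
Per-block solution:
  B0: | IN=(all ⊤) | OUT=(all ⊤)
  B1: | IN=(all ⊤) | OUT=(all ⊤)
  B2: | IN=(all ⊤) | OUT=(all ⊤)
  B3: | IN=(all ⊤) | OUT={b:0; rest ⊤}
  B4: | IN={b:0; rest ⊤} | OUT={a:0, b:0; rest ⊤}
  B5: | IN={a:0, b:0; rest ⊤} | OUT={a:0, b:0; rest ⊤}
  B6: | IN={a:0, b:0; rest ⊤} | OUT={a:0, b:0; rest ⊤}
  B7: | IN={a:0, b:0; rest ⊤} | OUT={a:0, b:0, d:0; rest ⊤}
  B8: | IN={a:0, b:0, d:0; rest ⊤} | OUT={a:-, b:0; rest ⊤}
  B9: | IN={a:-, b:0; rest ⊤} | OUT={a:-, b:0; rest ⊤}

Merge at B5: IN[B5] = OUT[B4] = {a: 0, b: 0, c: ⊤, d: ⊤, e: ⊤, f: ⊤}
Applying B5's transfer function to that IN value gives OUT[B5] (row B5 above).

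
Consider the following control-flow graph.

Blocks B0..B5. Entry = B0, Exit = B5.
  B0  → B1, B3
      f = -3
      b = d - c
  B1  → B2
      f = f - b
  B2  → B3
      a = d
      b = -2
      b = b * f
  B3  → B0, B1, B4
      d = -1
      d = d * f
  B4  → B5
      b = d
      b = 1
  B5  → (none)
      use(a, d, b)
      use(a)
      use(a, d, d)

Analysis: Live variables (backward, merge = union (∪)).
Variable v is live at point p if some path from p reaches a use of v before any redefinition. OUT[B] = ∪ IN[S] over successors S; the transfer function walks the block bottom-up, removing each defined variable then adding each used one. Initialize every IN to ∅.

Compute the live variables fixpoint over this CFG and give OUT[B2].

Fixpoint table:
  B0: | IN={a, c, d} | OUT={a, b, c, d, f}
  B1: | IN={b, c, d, f} | OUT={c, d, f}
  B2: | IN={c, d, f} | OUT={a, b, c, f}
  B3: | IN={a, b, c, f} | OUT={a, b, c, d, f}
  B4: | IN={a, d} | OUT={a, b, d}
  B5: | IN={a, b, d} | OUT={}

Merge at B2: OUT[B2] = IN[B3] = {a, b, c, f}

Answer: {a, b, c, f}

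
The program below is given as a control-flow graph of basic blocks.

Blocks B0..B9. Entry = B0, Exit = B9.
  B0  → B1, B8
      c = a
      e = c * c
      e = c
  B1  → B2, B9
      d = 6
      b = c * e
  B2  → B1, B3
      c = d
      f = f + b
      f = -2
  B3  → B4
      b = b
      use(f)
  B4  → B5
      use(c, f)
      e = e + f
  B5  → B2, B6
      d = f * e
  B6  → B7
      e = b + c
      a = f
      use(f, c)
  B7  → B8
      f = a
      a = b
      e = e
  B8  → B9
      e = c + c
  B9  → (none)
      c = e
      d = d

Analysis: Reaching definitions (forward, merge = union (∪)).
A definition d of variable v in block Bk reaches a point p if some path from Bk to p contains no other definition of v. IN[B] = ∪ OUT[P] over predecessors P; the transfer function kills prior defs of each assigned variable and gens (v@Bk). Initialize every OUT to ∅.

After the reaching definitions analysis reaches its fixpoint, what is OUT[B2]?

Per-block solution:
  B0:  IN={}  OUT={c@B0, e@B0}
  B1:  IN={b@B1, b@B3, c@B0, c@B2, d@B1, d@B5, e@B0, e@B4, f@B2}  OUT={b@B1, c@B0, c@B2, d@B1, e@B0, e@B4, f@B2}
  B2:  IN={b@B1, b@B3, c@B0, c@B2, d@B1, d@B5, e@B0, e@B4, f@B2}  OUT={b@B1, b@B3, c@B2, d@B1, d@B5, e@B0, e@B4, f@B2}
  B3:  IN={b@B1, b@B3, c@B2, d@B1, d@B5, e@B0, e@B4, f@B2}  OUT={b@B3, c@B2, d@B1, d@B5, e@B0, e@B4, f@B2}
  B4:  IN={b@B3, c@B2, d@B1, d@B5, e@B0, e@B4, f@B2}  OUT={b@B3, c@B2, d@B1, d@B5, e@B4, f@B2}
  B5:  IN={b@B3, c@B2, d@B1, d@B5, e@B4, f@B2}  OUT={b@B3, c@B2, d@B5, e@B4, f@B2}
  B6:  IN={b@B3, c@B2, d@B5, e@B4, f@B2}  OUT={a@B6, b@B3, c@B2, d@B5, e@B6, f@B2}
  B7:  IN={a@B6, b@B3, c@B2, d@B5, e@B6, f@B2}  OUT={a@B7, b@B3, c@B2, d@B5, e@B7, f@B7}
  B8:  IN={a@B7, b@B3, c@B0, c@B2, d@B5, e@B0, e@B7, f@B7}  OUT={a@B7, b@B3, c@B0, c@B2, d@B5, e@B8, f@B7}
  B9:  IN={a@B7, b@B1, b@B3, c@B0, c@B2, d@B1, d@B5, e@B0, e@B4, e@B8, f@B2, f@B7}  OUT={a@B7, b@B1, b@B3, c@B9, d@B9, e@B0, e@B4, e@B8, f@B2, f@B7}

Merge at B2: IN[B2] = OUT[B1] ⊔ OUT[B5] = {b@B1, b@B3, c@B0, c@B2, d@B1, d@B5, e@B0, e@B4, f@B2}
Applying B2's transfer function to that IN value gives OUT[B2] (row B2 above).

Answer: {b@B1, b@B3, c@B2, d@B1, d@B5, e@B0, e@B4, f@B2}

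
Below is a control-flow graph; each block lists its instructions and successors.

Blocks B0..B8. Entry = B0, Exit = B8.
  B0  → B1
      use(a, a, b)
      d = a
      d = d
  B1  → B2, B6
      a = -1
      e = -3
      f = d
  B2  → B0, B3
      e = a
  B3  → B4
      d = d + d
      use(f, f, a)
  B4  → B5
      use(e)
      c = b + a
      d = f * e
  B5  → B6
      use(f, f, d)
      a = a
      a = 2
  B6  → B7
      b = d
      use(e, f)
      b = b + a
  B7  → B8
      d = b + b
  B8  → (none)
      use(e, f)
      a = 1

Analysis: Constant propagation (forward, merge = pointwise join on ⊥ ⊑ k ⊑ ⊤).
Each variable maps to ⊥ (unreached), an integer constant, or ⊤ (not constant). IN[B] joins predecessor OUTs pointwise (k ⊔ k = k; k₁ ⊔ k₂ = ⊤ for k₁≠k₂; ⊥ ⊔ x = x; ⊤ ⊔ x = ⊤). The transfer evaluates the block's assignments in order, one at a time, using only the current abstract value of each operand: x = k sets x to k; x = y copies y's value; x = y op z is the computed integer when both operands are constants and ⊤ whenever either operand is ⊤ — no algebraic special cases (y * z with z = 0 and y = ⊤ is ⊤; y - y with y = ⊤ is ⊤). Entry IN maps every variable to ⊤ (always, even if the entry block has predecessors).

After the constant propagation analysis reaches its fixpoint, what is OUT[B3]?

Converged values:
  B0:   IN=(all ⊤)   OUT=(all ⊤)
  B1:   IN=(all ⊤)   OUT={a:-1, e:-3; rest ⊤}
  B2:   IN={a:-1, e:-3; rest ⊤}   OUT={a:-1, e:-1; rest ⊤}
  B3:   IN={a:-1, e:-1; rest ⊤}   OUT={a:-1, e:-1; rest ⊤}
  B4:   IN={a:-1, e:-1; rest ⊤}   OUT={a:-1, e:-1; rest ⊤}
  B5:   IN={a:-1, e:-1; rest ⊤}   OUT={a:2, e:-1; rest ⊤}
  B6:   IN=(all ⊤)   OUT=(all ⊤)
  B7:   IN=(all ⊤)   OUT=(all ⊤)
  B8:   IN=(all ⊤)   OUT={a:1; rest ⊤}

Merge at B3: IN[B3] = OUT[B2] = {a: -1, b: ⊤, c: ⊤, d: ⊤, e: -1, f: ⊤}
Applying B3's transfer function to that IN value gives OUT[B3] (row B3 above).

Answer: {a: -1, b: ⊤, c: ⊤, d: ⊤, e: -1, f: ⊤}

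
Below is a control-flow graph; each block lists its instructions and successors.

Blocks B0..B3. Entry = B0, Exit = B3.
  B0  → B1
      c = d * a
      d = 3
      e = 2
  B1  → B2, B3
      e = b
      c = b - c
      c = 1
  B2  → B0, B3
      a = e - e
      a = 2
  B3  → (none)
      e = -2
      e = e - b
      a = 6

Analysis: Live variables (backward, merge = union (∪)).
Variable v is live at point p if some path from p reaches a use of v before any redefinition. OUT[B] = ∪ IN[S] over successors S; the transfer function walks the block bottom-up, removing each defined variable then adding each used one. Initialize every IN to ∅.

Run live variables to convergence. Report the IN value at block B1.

Answer: {b, c, d}

Derivation:
Fixpoint table:
  B0: | IN={a, b, d} | OUT={b, c, d}
  B1: | IN={b, c, d} | OUT={b, d, e}
  B2: | IN={b, d, e} | OUT={a, b, d}
  B3: | IN={b} | OUT={}

Merge at B1: OUT[B1] = IN[B2] ⊔ IN[B3] = {b, d, e}
Applying B1's transfer function to that OUT value gives IN[B1] (row B1 above).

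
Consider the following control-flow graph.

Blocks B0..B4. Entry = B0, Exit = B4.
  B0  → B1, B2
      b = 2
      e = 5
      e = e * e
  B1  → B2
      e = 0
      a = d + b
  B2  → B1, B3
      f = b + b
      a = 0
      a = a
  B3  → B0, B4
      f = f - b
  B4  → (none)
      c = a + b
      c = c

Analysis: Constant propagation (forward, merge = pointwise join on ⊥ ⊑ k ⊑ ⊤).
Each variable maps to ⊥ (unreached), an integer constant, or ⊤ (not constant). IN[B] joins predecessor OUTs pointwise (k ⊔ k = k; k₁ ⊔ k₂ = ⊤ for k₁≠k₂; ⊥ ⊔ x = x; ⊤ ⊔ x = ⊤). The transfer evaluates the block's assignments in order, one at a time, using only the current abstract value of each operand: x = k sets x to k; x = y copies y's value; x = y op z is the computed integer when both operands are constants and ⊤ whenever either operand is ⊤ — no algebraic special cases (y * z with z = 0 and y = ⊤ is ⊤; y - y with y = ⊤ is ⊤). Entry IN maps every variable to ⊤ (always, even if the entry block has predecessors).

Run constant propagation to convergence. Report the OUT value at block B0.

Per-block solution:
  B0:   IN=(all ⊤)   OUT={b:2, e:25; rest ⊤}
  B1:   IN={b:2; rest ⊤}   OUT={b:2, e:0; rest ⊤}
  B2:   IN={b:2; rest ⊤}   OUT={a:0, b:2, f:4; rest ⊤}
  B3:   IN={a:0, b:2, f:4; rest ⊤}   OUT={a:0, b:2, f:2; rest ⊤}
  B4:   IN={a:0, b:2, f:2; rest ⊤}   OUT={a:0, b:2, c:2, f:2; rest ⊤}

Merge at B0 (entry node, so the boundary value (all ⊤) is joined with the incoming edge(s)): IN[B0] = (all ⊤) ⊔ OUT[B3] = {a: ⊤, b: ⊤, c: ⊤, d: ⊤, e: ⊤, f: ⊤}
Applying B0's transfer function to that IN value gives OUT[B0] (row B0 above).

Answer: {a: ⊤, b: 2, c: ⊤, d: ⊤, e: 25, f: ⊤}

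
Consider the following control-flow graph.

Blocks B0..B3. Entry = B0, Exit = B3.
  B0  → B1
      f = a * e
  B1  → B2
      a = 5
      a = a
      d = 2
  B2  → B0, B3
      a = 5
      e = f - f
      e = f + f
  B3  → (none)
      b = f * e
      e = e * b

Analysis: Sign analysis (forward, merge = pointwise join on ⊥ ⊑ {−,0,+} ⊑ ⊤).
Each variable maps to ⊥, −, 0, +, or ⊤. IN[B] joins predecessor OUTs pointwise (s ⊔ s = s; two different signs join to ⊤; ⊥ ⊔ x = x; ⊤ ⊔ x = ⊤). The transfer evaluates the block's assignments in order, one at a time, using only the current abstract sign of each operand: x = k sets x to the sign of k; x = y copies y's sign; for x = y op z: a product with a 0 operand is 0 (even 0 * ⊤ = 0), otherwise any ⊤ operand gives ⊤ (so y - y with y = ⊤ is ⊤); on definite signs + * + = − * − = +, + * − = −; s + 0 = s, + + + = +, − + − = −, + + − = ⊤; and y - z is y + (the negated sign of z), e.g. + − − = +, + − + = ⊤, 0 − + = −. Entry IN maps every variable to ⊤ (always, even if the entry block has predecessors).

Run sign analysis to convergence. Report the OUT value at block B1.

Per-block solution:
  B0:  IN=(all ⊤)  OUT=(all ⊤)
  B1:  IN=(all ⊤)  OUT={a:+, d:+; rest ⊤}
  B2:  IN={a:+, d:+; rest ⊤}  OUT={a:+, d:+; rest ⊤}
  B3:  IN={a:+, d:+; rest ⊤}  OUT={a:+, d:+; rest ⊤}

Merge at B1: IN[B1] = OUT[B0] = {a: ⊤, b: ⊤, c: ⊤, d: ⊤, e: ⊤, f: ⊤}
Applying B1's transfer function to that IN value gives OUT[B1] (row B1 above).

Answer: {a: +, b: ⊤, c: ⊤, d: +, e: ⊤, f: ⊤}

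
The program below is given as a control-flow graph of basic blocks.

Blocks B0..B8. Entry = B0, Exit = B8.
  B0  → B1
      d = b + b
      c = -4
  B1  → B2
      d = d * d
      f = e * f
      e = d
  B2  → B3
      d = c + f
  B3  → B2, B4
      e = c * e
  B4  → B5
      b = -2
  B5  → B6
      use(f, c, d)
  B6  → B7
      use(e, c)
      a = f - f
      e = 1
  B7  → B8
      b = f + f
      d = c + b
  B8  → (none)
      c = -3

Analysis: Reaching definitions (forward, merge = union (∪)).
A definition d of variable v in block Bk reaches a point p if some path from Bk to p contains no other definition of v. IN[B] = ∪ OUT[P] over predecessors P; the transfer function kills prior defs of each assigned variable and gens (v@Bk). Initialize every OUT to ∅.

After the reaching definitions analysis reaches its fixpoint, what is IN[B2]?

Fixpoint table:
  B0:  IN={}  OUT={c@B0, d@B0}
  B1:  IN={c@B0, d@B0}  OUT={c@B0, d@B1, e@B1, f@B1}
  B2:  IN={c@B0, d@B1, d@B2, e@B1, e@B3, f@B1}  OUT={c@B0, d@B2, e@B1, e@B3, f@B1}
  B3:  IN={c@B0, d@B2, e@B1, e@B3, f@B1}  OUT={c@B0, d@B2, e@B3, f@B1}
  B4:  IN={c@B0, d@B2, e@B3, f@B1}  OUT={b@B4, c@B0, d@B2, e@B3, f@B1}
  B5:  IN={b@B4, c@B0, d@B2, e@B3, f@B1}  OUT={b@B4, c@B0, d@B2, e@B3, f@B1}
  B6:  IN={b@B4, c@B0, d@B2, e@B3, f@B1}  OUT={a@B6, b@B4, c@B0, d@B2, e@B6, f@B1}
  B7:  IN={a@B6, b@B4, c@B0, d@B2, e@B6, f@B1}  OUT={a@B6, b@B7, c@B0, d@B7, e@B6, f@B1}
  B8:  IN={a@B6, b@B7, c@B0, d@B7, e@B6, f@B1}  OUT={a@B6, b@B7, c@B8, d@B7, e@B6, f@B1}

Merge at B2: IN[B2] = OUT[B1] ⊔ OUT[B3] = {c@B0, d@B1, d@B2, e@B1, e@B3, f@B1}

Answer: {c@B0, d@B1, d@B2, e@B1, e@B3, f@B1}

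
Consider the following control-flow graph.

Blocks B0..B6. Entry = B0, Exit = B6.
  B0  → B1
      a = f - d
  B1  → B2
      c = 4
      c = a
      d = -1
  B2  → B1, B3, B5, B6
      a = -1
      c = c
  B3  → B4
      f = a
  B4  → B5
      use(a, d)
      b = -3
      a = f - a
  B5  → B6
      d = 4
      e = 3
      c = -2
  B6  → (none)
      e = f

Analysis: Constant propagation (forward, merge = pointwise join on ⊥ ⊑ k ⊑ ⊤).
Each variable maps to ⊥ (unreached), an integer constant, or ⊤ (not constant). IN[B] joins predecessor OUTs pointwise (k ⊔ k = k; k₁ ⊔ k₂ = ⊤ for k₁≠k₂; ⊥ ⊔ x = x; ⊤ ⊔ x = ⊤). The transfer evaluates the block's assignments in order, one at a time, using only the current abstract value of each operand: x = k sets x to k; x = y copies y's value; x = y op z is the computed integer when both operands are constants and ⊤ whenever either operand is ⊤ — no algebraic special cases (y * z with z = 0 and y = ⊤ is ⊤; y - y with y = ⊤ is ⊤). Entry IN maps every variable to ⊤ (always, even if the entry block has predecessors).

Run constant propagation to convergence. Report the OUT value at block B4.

Converged values:
  B0:   IN=(all ⊤)   OUT=(all ⊤)
  B1:   IN=(all ⊤)   OUT={d:-1; rest ⊤}
  B2:   IN={d:-1; rest ⊤}   OUT={a:-1, d:-1; rest ⊤}
  B3:   IN={a:-1, d:-1; rest ⊤}   OUT={a:-1, d:-1, f:-1; rest ⊤}
  B4:   IN={a:-1, d:-1, f:-1; rest ⊤}   OUT={a:0, b:-3, d:-1, f:-1; rest ⊤}
  B5:   IN={d:-1; rest ⊤}   OUT={c:-2, d:4, e:3; rest ⊤}
  B6:   IN=(all ⊤)   OUT=(all ⊤)

Merge at B4: IN[B4] = OUT[B3] = {a: -1, b: ⊤, c: ⊤, d: -1, e: ⊤, f: -1}
Applying B4's transfer function to that IN value gives OUT[B4] (row B4 above).

Answer: {a: 0, b: -3, c: ⊤, d: -1, e: ⊤, f: -1}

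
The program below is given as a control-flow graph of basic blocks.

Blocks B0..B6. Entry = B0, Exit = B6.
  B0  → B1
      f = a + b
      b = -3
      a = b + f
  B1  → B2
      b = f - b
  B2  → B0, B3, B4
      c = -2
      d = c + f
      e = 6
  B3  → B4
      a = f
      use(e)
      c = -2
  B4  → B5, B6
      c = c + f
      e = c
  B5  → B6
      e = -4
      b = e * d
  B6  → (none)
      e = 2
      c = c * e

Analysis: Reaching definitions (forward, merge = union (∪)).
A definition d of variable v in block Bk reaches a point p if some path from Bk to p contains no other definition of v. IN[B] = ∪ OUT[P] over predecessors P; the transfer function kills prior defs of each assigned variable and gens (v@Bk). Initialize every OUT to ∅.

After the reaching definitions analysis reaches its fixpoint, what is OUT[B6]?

Per-block solution:
  B0:  IN={a@B0, b@B1, c@B2, d@B2, e@B2, f@B0}  OUT={a@B0, b@B0, c@B2, d@B2, e@B2, f@B0}
  B1:  IN={a@B0, b@B0, c@B2, d@B2, e@B2, f@B0}  OUT={a@B0, b@B1, c@B2, d@B2, e@B2, f@B0}
  B2:  IN={a@B0, b@B1, c@B2, d@B2, e@B2, f@B0}  OUT={a@B0, b@B1, c@B2, d@B2, e@B2, f@B0}
  B3:  IN={a@B0, b@B1, c@B2, d@B2, e@B2, f@B0}  OUT={a@B3, b@B1, c@B3, d@B2, e@B2, f@B0}
  B4:  IN={a@B0, a@B3, b@B1, c@B2, c@B3, d@B2, e@B2, f@B0}  OUT={a@B0, a@B3, b@B1, c@B4, d@B2, e@B4, f@B0}
  B5:  IN={a@B0, a@B3, b@B1, c@B4, d@B2, e@B4, f@B0}  OUT={a@B0, a@B3, b@B5, c@B4, d@B2, e@B5, f@B0}
  B6:  IN={a@B0, a@B3, b@B1, b@B5, c@B4, d@B2, e@B4, e@B5, f@B0}  OUT={a@B0, a@B3, b@B1, b@B5, c@B6, d@B2, e@B6, f@B0}

Merge at B6: IN[B6] = OUT[B4] ⊔ OUT[B5] = {a@B0, a@B3, b@B1, b@B5, c@B4, d@B2, e@B4, e@B5, f@B0}
Applying B6's transfer function to that IN value gives OUT[B6] (row B6 above).

Answer: {a@B0, a@B3, b@B1, b@B5, c@B6, d@B2, e@B6, f@B0}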